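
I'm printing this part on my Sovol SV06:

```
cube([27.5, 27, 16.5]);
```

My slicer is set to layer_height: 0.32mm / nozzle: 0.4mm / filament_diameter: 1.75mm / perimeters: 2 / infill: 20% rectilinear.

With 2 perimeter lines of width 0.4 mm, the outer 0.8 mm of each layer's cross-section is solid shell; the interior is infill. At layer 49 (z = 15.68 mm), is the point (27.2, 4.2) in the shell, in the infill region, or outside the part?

At z = 15.68 mm: the cube is present — its section is the full 27.5×27 rectangle. Overall, the cross-section is a single solid region. The nearest boundary edge runs (27.50, 0.00)→(27.50, 27.00); distance from the point to it = 0.30 mm. The point is inside the cross-section, 0.30 mm from the nearest boundary — within the 0.8 mm shell band (2 × 0.4).

shell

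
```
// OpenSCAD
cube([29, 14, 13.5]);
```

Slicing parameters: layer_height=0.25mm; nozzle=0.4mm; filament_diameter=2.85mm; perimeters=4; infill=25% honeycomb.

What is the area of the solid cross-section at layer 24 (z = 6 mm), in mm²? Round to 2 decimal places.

406.00 mm²

At z = 6 mm: the cube (footprint 29×14) is included at this height (area 406.00 mm²). Overall, the cross-section is a single solid region. Net area = 406.00 mm².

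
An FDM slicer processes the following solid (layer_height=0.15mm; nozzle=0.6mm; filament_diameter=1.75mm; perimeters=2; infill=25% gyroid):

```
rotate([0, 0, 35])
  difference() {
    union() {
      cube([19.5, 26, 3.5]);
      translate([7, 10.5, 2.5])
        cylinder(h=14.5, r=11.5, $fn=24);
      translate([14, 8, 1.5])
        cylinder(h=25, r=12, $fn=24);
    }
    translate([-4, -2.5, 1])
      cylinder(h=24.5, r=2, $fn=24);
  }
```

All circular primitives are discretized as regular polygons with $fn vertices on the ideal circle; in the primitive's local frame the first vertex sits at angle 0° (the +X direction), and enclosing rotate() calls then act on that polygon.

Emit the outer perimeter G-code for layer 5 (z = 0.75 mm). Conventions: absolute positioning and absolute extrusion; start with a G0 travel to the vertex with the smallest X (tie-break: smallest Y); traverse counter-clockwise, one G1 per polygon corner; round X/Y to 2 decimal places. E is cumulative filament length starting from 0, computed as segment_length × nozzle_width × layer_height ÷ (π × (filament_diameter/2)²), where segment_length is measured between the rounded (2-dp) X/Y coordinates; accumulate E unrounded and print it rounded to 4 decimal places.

G0 X-14.91 Y21.30 Z0.75
G1 X0.00 Y0.00 E0.9729
G1 X15.97 Y11.18 E1.7023
G1 X1.06 Y32.48 E2.6752
G1 X-14.91 Y21.30 E3.4046

At z = 0.75 mm: the 19.5×26 cube contributes its full rectangle; the cylinder at (7, 10.5) does not reach this height (z outside [2.5, 17]); the cylinder at (14, 8) does not reach this height (z outside [1.5, 26.5]); Taking the union: only the 19.5×26 cube is present, so the union is just that shape — 1 connected region; the cylinder at (-4, -2.5) is absent (z outside [1, 25.5]); Subtracting the remaining from the first: none of the subtracted shapes is present at this height, so that combined region is unchanged — 1 connected region; (whole slice rotated 35° about Z — lengths, areas and connectivity unchanged). The outline is a single polygon with 4 vertices. Extrusion per mm of travel: 0.6 × 0.15 / (π × 0.875²) = 0.037418. Accumulating E over each segment gives final E = 3.4046.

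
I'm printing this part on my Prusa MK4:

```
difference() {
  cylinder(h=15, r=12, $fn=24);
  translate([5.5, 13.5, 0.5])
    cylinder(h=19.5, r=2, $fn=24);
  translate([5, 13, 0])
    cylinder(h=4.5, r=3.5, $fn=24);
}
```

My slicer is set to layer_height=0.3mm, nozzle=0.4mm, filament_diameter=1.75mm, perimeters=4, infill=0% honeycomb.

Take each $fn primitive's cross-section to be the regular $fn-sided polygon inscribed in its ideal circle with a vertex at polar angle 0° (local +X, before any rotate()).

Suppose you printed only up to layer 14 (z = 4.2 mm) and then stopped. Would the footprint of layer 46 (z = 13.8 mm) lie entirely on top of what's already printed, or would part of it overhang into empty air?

Compare the two slices. At z = 4.2: the cylinder: section is a regular 24-gon, circumradius r=12 (area = (24/2)·12.000²·sin(360°/24) = 447.24 mm²); the r=2 cylinder at (5.5, 13.5) gives a regular 24-gon of circumradius 2 (constant along its height) (area = (24/2)·2.000²·sin(360°/24) = 12.42 mm²); the r=3.5 cylinder at (5, 13) contributes a regular 24-gon of circumradius 3.5 (area = (24/2)·3.500²·sin(360°/24) = 38.05 mm²); Taking the first minus the rest: starting from the r=12 cylinder (447.24 mm²), the r=2 cylinder at (5.5, 13.5) misses the remaining region (no effect); the r=3.5 cylinder at (5, 13) partially overlaps it — only the 5.38 mm² overlap (of its 38.05 mm²) is removed, clipping the outline — area = 441.86 mm². At z = 13.8: the cylinder: section is a regular 24-gon, circumradius r=12 (area = (24/2)·12.000²·sin(360°/24) = 447.24 mm²); the r=2 cylinder at (5.5, 13.5) gives a regular 24-gon of circumradius 2 (constant along its height) (area = (24/2)·2.000²·sin(360°/24) = 12.42 mm²); the cylinder at (5, 13) does not reach this height (z outside [0, 4.5]); Taking the first minus the rest: starting from the r=12 cylinder (447.24 mm²), the r=2 cylinder at (5.5, 13.5) misses the remaining region (no effect) — area = 447.24 mm². Checking containment: at z = 13.8 the cross-section extends beyond the z = 4.2 cross-section by about 5.38 mm².

part overhangs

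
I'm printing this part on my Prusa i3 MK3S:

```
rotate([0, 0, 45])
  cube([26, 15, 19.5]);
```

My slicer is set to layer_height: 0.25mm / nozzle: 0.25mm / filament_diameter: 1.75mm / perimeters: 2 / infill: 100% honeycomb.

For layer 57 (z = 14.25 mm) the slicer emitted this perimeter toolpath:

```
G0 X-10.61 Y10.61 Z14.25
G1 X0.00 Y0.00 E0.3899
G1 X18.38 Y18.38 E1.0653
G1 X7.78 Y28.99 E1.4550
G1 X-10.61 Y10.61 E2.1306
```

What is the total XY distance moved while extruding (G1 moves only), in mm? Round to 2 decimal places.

82.00 mm

Sum the Euclidean lengths of each G1 segment: total = 82.00 mm.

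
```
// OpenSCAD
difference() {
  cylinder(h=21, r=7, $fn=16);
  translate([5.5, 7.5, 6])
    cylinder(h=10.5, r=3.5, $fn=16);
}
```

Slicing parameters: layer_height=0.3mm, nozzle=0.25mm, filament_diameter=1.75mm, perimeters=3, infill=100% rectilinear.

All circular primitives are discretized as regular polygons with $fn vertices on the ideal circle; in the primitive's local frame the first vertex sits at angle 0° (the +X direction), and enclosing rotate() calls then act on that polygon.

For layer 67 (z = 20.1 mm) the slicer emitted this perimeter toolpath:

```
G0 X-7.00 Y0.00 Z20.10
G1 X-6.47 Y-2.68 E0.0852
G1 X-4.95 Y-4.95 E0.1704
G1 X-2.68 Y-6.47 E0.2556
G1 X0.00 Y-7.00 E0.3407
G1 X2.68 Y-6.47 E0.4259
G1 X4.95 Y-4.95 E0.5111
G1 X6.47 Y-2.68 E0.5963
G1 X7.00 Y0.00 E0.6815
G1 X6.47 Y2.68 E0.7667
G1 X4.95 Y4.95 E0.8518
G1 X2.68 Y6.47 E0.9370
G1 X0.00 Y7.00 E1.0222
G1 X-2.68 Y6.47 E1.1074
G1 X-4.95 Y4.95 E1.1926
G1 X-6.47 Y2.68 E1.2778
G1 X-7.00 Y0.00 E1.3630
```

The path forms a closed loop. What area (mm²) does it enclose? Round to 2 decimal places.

150.08 mm²

Apply the shoelace formula to the sequence of (X, Y) vertices; enclosed area = 150.08 mm².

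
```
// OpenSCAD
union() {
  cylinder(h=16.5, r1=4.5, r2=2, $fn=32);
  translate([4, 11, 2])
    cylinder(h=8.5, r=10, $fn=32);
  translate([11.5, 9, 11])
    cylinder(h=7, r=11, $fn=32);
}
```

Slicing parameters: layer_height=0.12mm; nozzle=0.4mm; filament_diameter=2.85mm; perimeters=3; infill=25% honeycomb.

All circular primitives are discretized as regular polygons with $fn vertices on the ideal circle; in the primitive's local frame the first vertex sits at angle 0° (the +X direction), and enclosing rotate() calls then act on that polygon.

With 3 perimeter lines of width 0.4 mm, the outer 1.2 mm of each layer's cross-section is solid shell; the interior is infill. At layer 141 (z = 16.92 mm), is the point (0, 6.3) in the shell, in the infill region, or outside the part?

outside

At z = 16.92 mm: the cone is not intersected at this z (z outside [0, 16.5]); the cylinder at (4, 11) is not intersected at this z (z outside [2, 10.5]); the r=11 cylinder at (11.5, 9) gives a regular 32-gon of circumradius 11 (constant along its height); Taking the union: only the r=11 cylinder at (11.5, 9) is present, so the union is just that shape — 1 connected region. Overall, the cross-section is a single solid region. The nearest boundary edge runs (0.71, 6.85)→(1.34, 4.79); distance from the point to it = 0.84 mm. The point is not inside any of the regions above, so it lies outside the cross-section (0.84 mm from the nearest boundary).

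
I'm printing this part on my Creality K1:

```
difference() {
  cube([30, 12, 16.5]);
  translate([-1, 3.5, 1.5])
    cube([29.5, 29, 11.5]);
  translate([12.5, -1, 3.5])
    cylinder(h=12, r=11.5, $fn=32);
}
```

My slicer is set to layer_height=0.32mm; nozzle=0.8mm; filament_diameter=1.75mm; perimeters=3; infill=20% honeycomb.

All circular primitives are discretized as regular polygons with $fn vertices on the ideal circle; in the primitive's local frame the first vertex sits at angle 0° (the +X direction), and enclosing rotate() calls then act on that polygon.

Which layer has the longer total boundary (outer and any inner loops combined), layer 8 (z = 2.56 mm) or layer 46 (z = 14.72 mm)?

layer 46 (z = 14.72 mm)

Layer 8 (z = 2.56): the 30×12 cube contributes its full rectangle (perimeter 84.00 mm); the cube at (-1, 3.5) is present — its section is the full 29.5×29 rectangle (perimeter 117.00 mm); the cylinder at (12.5, -1) is not intersected at this z (z outside [3.5, 15.5]); Taking the first minus the rest: starting from the 30×12 cube, the 29.5×29 cube at (-1, 3.5) partially overlaps it — only the 242.25 mm² overlap (of its 855.50 mm²) is removed, clipping the outline — boundary = 84.00 mm. So its perimeter = 84.00 mm. Layer 46 (z = 14.72): the 30×12 cube contributes its full rectangle (perimeter 84.00 mm); the cube at (-1, 3.5) is absent (z outside [1.5, 13]); the r=11.5 cylinder at (12.5, -1) gives a regular 32-gon of circumradius 11.5 (constant along its height) (perimeter = 2·32·11.500·sin(180°/32) = 72.14 mm); After the difference (first − rest): starting from the 30×12 cube, the r=11.5 cylinder at (12.5, -1) partially overlaps it — only the 183.50 mm² overlap (of its 412.81 mm²) is removed, clipping the outline — boundary = 95.26 mm. So its perimeter = 95.26 mm. Layer 46 is larger (95.26 vs 84.00 mm).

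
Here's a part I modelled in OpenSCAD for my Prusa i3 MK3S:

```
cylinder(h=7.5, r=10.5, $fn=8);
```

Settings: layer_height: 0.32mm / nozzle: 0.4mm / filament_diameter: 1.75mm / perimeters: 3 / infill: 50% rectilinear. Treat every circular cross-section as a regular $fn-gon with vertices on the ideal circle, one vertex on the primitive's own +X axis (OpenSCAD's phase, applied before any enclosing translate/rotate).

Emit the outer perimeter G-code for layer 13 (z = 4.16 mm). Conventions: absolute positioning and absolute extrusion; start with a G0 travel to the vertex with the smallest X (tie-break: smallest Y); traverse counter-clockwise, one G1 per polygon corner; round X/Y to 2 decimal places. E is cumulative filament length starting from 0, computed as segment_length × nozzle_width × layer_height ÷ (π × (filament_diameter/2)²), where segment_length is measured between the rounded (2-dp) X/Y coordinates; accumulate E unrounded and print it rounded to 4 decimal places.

At z = 4.16 mm: the cylinder: section is a regular 8-gon, circumradius r=10.5. The outline is a single polygon with 8 vertices. Extrusion per mm of travel: 0.4 × 0.32 / (π × 0.875²) = 0.053216. Accumulating E over each segment gives final E = 3.4203.

G0 X-10.50 Y0.00 Z4.16
G1 X-7.42 Y-7.42 E0.4275
G1 X0.00 Y-10.50 E0.8551
G1 X7.42 Y-7.42 E1.2826
G1 X10.50 Y0.00 E1.7101
G1 X7.42 Y7.42 E2.1377
G1 X0.00 Y10.50 E2.5652
G1 X-7.42 Y7.42 E2.9927
G1 X-10.50 Y0.00 E3.4203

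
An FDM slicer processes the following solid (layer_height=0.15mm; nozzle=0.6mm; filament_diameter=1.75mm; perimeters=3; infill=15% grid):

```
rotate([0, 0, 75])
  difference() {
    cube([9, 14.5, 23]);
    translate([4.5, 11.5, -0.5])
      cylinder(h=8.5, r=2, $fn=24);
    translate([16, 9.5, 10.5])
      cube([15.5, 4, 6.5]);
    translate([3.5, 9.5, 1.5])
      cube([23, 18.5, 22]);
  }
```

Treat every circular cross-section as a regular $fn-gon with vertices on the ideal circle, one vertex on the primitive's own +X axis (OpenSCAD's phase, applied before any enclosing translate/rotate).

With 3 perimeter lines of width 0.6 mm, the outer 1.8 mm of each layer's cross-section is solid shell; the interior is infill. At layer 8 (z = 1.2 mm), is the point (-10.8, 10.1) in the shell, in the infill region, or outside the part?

shell

At z = 1.2 mm: the cube (footprint 9×14.5) is included at this height; the r=2 cylinder at (4.5, 11.5) contributes a regular 24-gon of circumradius 2; the cube at (16, 9.5) is not intersected at this z (z outside [10.5, 17]); the cube at (3.5, 9.5) does not reach this height (z outside [1.5, 23.5]); After the difference (first − rest): starting from the 9×14.5 cube, the r=2 cylinder at (4.5, 11.5) lies wholly inside it (removes its full 12.42 mm² and its 12.53 mm outline becomes a hole wall) — 1 connected region with 1 hole; (whole slice rotated 75° about Z — lengths, areas and connectivity unchanged). Overall, the cross-section is one region with 1 hole. Undo the 75° rotation: the query point maps to (6.961, 13.046) in the un-rotated model frame. The nearest boundary edge runs (6.43, 12.02)→(6.23, 12.50); distance from the point to it = 0.91 mm. The point is inside the cross-section, 0.91 mm from the nearest boundary — within the 1.8 mm shell band (3 × 0.6).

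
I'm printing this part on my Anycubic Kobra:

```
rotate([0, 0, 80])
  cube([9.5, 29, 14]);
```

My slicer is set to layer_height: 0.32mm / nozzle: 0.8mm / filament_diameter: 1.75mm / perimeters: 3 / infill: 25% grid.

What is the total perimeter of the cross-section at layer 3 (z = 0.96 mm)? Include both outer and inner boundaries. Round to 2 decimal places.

At z = 0.96 mm: the cube (footprint 9.5×29) is included at this height (perimeter 77.00 mm); (rotated 80° about Z; rotation is an isometry so areas/perimeters/island counts are preserved). Overall, the cross-section is a single solid region. Total boundary length (outer) = 77.00 mm.

77.00 mm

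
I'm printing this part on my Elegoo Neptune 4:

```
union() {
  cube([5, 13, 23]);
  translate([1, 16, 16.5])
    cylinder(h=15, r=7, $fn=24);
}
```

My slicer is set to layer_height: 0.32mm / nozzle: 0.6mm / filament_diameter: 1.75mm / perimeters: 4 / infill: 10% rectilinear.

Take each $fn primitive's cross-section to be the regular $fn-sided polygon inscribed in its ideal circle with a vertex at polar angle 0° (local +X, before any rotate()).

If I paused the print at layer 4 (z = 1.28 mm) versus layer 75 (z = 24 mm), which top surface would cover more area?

layer 75 (z = 24 mm)

Layer 4 (z = 1.28): the 5×13 cube contributes its full rectangle (area 65.00 mm²); the cylinder at (1, 16) is not intersected at this z (z outside [16.5, 31.5]); Taking the union: only the 5×13 cube is present, so the union is just that shape — area = 65.00 mm². So its area = 65.00 mm². Layer 75 (z = 24): the cube is absent (z outside [0, 23]); the cylinder at (1, 16): section is a regular 24-gon, circumradius r=7 (area = (24/2)·7.000²·sin(360°/24) = 152.19 mm²); Taking the union: only the r=7 cylinder at (1, 16) is present, so the union is just that shape — area = 152.19 mm². So its area = 152.19 mm². Layer 75 is larger (152.19 vs 65.00 mm²).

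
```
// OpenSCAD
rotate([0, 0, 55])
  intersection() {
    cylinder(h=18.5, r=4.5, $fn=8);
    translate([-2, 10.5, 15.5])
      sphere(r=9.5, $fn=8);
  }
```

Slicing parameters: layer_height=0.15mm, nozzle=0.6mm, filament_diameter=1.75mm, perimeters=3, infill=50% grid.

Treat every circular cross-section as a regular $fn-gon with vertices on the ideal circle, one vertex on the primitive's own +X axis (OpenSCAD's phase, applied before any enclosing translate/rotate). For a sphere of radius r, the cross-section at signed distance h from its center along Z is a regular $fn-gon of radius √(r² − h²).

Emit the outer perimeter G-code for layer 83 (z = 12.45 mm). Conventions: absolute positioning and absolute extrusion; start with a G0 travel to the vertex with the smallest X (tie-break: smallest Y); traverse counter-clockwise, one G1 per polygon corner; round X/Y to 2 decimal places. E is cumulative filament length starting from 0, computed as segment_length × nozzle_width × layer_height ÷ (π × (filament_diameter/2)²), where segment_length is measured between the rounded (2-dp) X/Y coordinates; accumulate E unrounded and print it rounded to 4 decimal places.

G0 X-4.43 Y-0.78 Z12.45
G1 X-3.84 Y-1.71 E0.0412
G1 X-2.38 Y-0.78 E0.1060
G1 X-1.30 Y4.10 E0.2930
G1 X-3.69 Y2.58 E0.3990
G1 X-4.43 Y-0.78 E0.5277

At z = 12.45 mm: the r=4.5 cylinder contributes a regular 8-gon of circumradius 4.5; the r=9.5 sphere at (-2, 10.5) slices to a regular 8-gon of circumradius 8.997 (√(r²−h²) with h=3.05 from center); Taking the intersection: the r=9.5 sphere at (-2, 10.5) partially overlaps the r=4.5 cylinder; clipping to the common part keeps 9.41 mm² — 1 connected region; (rotated 55° about Z; rotation is an isometry so areas/perimeters/island counts are preserved). The outline is a single polygon with 5 vertices. Extrusion per mm of travel: 0.6 × 0.15 / (π × 0.875²) = 0.037418. Accumulating E over each segment gives final E = 0.5277.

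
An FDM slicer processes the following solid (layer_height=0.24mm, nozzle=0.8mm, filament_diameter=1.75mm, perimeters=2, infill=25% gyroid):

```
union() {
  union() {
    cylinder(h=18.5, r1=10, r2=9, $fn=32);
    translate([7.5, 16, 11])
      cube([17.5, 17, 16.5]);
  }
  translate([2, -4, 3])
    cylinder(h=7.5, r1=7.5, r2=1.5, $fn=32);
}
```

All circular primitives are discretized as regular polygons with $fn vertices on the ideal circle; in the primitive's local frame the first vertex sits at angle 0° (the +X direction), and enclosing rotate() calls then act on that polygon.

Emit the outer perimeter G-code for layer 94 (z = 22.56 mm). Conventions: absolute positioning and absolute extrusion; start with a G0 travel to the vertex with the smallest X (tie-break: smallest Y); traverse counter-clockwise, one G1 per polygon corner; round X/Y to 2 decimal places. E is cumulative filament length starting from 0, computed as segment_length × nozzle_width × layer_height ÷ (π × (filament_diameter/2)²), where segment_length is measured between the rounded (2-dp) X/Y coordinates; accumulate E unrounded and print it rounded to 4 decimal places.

At z = 22.56 mm: the cone is absent (z outside [0, 18.5]); the 17.5×17 cube at (7.5, 16) contributes its full rectangle; Combining (union): only the 17.5×17 cube at (7.5, 16) is present, so the union is just that shape — 1 connected region; the cone at (2, -4) does not reach this height (z outside [3, 10.5]); Combining (union): only that combined region is present, so the union is just that shape — 1 connected region. The outline is a single polygon with 4 vertices. Extrusion per mm of travel: 0.8 × 0.24 / (π × 0.875²) = 0.079824. Accumulating E over each segment gives final E = 5.5079.

G0 X7.50 Y16.00 Z22.56
G1 X25.00 Y16.00 E1.3969
G1 X25.00 Y33.00 E2.7539
G1 X7.50 Y33.00 E4.1509
G1 X7.50 Y16.00 E5.5079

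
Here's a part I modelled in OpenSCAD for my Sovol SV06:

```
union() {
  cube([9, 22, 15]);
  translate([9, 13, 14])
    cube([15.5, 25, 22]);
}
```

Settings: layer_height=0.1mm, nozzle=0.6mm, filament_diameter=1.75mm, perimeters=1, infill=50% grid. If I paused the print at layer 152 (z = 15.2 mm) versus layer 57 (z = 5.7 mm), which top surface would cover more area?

Layer 152 (z = 15.2): the cube is not intersected at this z (z outside [0, 15]); the 15.5×25 cube at (9, 13) contributes its full rectangle (area 387.50 mm²); Merging all regions: only the 15.5×25 cube at (9, 13) is present, so the union is just that shape — area = 387.50 mm². So its area = 387.50 mm². Layer 57 (z = 5.7): the cube (footprint 9×22) is included at this height (area 198.00 mm²); the cube at (9, 13) is not intersected at this z (z outside [14, 36]); Taking the union: only the 9×22 cube is present, so the union is just that shape — area = 198.00 mm². So its area = 198.00 mm². Layer 152 is larger (387.50 vs 198.00 mm²).

layer 152 (z = 15.2 mm)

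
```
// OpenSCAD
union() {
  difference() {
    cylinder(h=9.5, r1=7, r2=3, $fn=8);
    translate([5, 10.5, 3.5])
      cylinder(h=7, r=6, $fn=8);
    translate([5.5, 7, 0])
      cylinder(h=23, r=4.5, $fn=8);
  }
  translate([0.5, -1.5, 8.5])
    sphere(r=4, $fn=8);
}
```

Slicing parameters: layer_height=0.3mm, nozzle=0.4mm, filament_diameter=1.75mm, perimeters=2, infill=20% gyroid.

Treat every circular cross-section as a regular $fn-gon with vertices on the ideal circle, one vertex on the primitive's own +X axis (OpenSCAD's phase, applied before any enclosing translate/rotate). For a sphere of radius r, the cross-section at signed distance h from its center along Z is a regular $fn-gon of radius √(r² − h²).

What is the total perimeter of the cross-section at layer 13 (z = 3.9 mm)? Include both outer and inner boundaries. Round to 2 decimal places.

32.81 mm

At z = 3.9 mm: the cone contributes a regular 8-gon of circumradius 5.358 (interpolated between r1=7 and r2=3 at t=0.411) (perimeter = 2·8·5.358·sin(180°/8) = 32.81 mm); the cylinder at (5, 10.5): section is a regular 8-gon, circumradius r=6 (perimeter = 2·8·6.000·sin(180°/8) = 36.74 mm); the cylinder at (5.5, 7): section is a regular 8-gon, circumradius r=4.5 (perimeter = 2·8·4.500·sin(180°/8) = 27.55 mm); After the difference (first − rest): starting from the cone, the r=6 cylinder at (5, 10.5) misses the remaining region (no effect); the r=4.5 cylinder at (5.5, 7) partially overlaps it — only the 1.02 mm² overlap (of its 57.28 mm²) is removed, clipping the outline — boundary = 32.81 mm; the sphere at (0.5, -1.5) is not intersected at this z (|z−center|=4.600 > r=4); Merging all regions: only that combined region is present, so the union is just that shape — boundary = 32.81 mm. Overall, the cross-section is a single solid region. Total boundary length (outer) = 32.81 mm.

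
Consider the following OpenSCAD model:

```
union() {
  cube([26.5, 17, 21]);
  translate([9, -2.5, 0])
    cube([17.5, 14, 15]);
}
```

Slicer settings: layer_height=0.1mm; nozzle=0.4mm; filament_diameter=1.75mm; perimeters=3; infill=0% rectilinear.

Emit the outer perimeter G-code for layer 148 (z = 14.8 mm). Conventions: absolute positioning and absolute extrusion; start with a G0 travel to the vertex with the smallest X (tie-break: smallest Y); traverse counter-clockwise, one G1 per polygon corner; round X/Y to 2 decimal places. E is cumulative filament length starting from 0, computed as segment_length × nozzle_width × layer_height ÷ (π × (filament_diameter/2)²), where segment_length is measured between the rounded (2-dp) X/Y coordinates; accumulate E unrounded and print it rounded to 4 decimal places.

At z = 14.8 mm: the 26.5×17 cube contributes its full rectangle; the 17.5×14 cube at (9, -2.5) contributes its full rectangle; Merging all regions: the regions partially overlap (shared area 201.25 mm²), so overlapping operands fuse into one piece — 1 connected region. The outline is a single polygon with 6 vertices. Extrusion per mm of travel: 0.4 × 0.1 / (π × 0.875²) = 0.016630. Accumulating E over each segment gives final E = 1.5300.

G0 X0.00 Y0.00 Z14.80
G1 X9.00 Y0.00 E0.1497
G1 X9.00 Y-2.50 E0.1912
G1 X26.50 Y-2.50 E0.4823
G1 X26.50 Y17.00 E0.8066
G1 X0.00 Y17.00 E1.2473
G1 X0.00 Y0.00 E1.5300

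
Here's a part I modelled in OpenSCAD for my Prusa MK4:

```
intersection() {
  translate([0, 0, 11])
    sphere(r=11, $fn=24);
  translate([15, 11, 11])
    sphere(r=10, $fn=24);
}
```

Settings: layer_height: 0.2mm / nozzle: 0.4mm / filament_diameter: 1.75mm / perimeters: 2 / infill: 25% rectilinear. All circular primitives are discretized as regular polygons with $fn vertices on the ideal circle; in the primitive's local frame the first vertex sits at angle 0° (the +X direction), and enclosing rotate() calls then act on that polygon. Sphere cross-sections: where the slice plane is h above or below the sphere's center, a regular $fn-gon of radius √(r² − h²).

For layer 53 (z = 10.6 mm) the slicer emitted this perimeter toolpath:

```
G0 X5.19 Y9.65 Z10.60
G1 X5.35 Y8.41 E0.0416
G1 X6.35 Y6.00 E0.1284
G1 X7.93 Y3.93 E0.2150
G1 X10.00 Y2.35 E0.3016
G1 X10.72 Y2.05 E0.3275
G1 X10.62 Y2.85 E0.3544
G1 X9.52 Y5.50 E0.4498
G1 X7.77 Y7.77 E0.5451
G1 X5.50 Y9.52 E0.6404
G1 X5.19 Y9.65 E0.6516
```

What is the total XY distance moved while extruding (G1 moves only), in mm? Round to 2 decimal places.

Sum the Euclidean lengths of each G1 segment: total = 19.59 mm.

19.59 mm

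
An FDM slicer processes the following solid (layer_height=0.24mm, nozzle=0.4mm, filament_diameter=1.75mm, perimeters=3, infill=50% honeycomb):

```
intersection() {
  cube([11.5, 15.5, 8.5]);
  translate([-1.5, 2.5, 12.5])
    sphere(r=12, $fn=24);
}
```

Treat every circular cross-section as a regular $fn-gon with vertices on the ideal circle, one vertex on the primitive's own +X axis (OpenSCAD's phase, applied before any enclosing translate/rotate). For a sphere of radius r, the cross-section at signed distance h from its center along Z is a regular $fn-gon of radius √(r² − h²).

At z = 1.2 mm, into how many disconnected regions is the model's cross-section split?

1

At z = 1.2 mm: the cube (footprint 11.5×15.5) is included at this height; the r=12 sphere at (-1.5, 2.5) contributes a regular 24-gon of circumradius √(12²−11.3²) = 4.039; After intersecting: the r=12 sphere at (-1.5, 2.5) partially overlaps the 11.5×15.5 cube; clipping to the common part keeps 12.38 mm² — 1 connected region. The result has 1 disconnected region.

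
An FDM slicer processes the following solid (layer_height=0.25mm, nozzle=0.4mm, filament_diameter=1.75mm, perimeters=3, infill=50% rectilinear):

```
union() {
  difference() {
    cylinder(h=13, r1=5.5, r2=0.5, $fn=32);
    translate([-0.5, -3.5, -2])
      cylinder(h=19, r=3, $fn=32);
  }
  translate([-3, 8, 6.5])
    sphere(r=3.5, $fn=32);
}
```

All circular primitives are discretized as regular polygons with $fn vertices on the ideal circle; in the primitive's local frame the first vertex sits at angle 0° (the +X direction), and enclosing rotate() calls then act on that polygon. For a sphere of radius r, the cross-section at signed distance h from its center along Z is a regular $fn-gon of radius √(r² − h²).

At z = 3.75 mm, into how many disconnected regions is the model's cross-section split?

At z = 3.75 mm: the cone: at t=0.288 of its height the radius interpolates to r₁+(r₂−r₁)t = 4.058, giving a regular 32-gon of that circumradius; the r=3 cylinder at (-0.5, -3.5) contributes a regular 32-gon of circumradius 3; Subtracting the remaining from the first: starting from the cone, the r=3 cylinder at (-0.5, -3.5) partially overlaps it — only the 14.71 mm² overlap (of its 28.09 mm²) is removed, clipping the outline — 1 connected region; the r=3.5 sphere at (-3, 8) slices to a regular 32-gon of circumradius 2.165 (√(r²−h²) with h=2.75 from center); Combining (union): the 2 present regions are separate (no shared area or edge), so areas and boundary lengths simply add and each stays a separate island — 2 connected regions. The result has 2 disconnected regions.

2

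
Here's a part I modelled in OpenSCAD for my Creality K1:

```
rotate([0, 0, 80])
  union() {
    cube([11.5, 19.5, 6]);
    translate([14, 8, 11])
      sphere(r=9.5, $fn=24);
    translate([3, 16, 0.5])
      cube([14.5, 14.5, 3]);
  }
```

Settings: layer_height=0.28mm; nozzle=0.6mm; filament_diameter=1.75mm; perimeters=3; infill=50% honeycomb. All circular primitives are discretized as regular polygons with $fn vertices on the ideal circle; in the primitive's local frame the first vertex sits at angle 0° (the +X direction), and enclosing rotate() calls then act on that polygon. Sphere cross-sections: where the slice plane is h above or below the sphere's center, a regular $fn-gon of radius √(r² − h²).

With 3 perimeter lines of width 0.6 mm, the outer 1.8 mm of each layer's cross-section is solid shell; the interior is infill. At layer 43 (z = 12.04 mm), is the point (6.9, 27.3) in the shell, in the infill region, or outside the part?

outside

At z = 12.04 mm: the cube is not intersected at this z (z outside [0, 6]); the sphere at (14, 8): section is a regular 24-gon, circumradius = √(r²−h²) = √(9.5²−1.04²) = 9.443; the cube at (3, 16) does not reach this height (z outside [0.5, 3.5]); Merging all regions: only the r=9.5 sphere at (14, 8) is present, so the union is just that shape — 1 connected region; (whole slice rotated 80° about Z — lengths, areas and connectivity unchanged). Overall, the cross-section is a single solid region. Undo the 80° rotation: the query point maps to (28.083, -2.055) in the un-rotated model frame. The nearest boundary edge runs (20.68, 1.32)→(22.18, 3.28); distance from the point to it = 7.93 mm. The point is not inside any of the regions above, so it lies outside the cross-section (7.93 mm from the nearest boundary).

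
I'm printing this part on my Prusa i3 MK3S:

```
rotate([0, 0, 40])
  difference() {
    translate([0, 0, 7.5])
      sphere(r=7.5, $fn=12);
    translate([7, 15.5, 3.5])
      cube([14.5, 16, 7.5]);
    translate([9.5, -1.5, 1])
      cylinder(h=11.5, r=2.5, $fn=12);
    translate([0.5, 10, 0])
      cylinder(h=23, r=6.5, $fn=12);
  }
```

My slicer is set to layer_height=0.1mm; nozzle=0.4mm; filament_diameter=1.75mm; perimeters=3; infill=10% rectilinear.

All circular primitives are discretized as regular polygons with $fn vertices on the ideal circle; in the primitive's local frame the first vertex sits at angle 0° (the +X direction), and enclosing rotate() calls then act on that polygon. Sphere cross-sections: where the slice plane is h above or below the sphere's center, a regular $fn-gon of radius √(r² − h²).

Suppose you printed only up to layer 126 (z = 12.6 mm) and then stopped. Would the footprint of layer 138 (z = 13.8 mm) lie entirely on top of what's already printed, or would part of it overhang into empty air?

Compare the two slices. At z = 12.6: the sphere: section is a regular 12-gon, circumradius = √(r²−h²) = √(7.5²−5.1²) = 5.499 (area = (12/2)·5.499²·sin(360°/12) = 90.72 mm²); the cube at (7, 15.5) is absent (z outside [3.5, 11]); the cylinder at (9.5, -1.5) is not intersected at this z (z outside [1, 12.5]); the cylinder at (0.5, 10): section is a regular 12-gon, circumradius r=6.5 (area = (12/2)·6.500²·sin(360°/12) = 126.75 mm²); Subtracting the remaining from the first: starting from the r=7.5 sphere (90.72 mm²), the r=6.5 cylinder at (0.5, 10) partially overlaps it — only the 7.08 mm² overlap (of its 126.75 mm²) is removed, clipping the outline — area = 83.64 mm²; (rotated 40° about Z; rotation is an isometry so areas/perimeters/island counts are preserved). At z = 13.8: the sphere: section is a regular 12-gon, circumradius = √(r²−h²) = √(7.5²−6.3²) = 4.069 (area = (12/2)·4.069²·sin(360°/12) = 49.68 mm²); the cube at (7, 15.5) does not reach this height (z outside [3.5, 11]); the cylinder at (9.5, -1.5) is absent (z outside [1, 12.5]); the cylinder at (0.5, 10): section is a regular 12-gon, circumradius r=6.5 (area = (12/2)·6.500²·sin(360°/12) = 126.75 mm²); Taking the first minus the rest: starting from the r=7.5 sphere (49.68 mm²), the r=6.5 cylinder at (0.5, 10) partially overlaps it — only the 0.57 mm² overlap (of its 126.75 mm²) is removed, clipping the outline — area = 49.11 mm²; (whole slice rotated 40° about Z — lengths, areas and connectivity unchanged). Checking containment: the cross-section at z = 13.8 is a subset of the cross-section at z = 12.6.

entirely on top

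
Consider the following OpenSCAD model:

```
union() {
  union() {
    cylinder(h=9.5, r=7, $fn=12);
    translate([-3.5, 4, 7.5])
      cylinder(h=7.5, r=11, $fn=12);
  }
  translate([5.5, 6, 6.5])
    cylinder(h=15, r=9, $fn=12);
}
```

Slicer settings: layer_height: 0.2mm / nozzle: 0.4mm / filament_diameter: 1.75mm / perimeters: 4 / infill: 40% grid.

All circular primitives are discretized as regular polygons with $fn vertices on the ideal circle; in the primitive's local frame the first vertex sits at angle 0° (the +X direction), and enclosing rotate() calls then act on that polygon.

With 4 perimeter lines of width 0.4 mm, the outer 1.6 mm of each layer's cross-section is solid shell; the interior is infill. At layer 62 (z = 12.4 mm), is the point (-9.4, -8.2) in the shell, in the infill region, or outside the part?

At z = 12.4 mm: the cylinder is absent (z outside [0, 9.5]); the r=11 cylinder at (-3.5, 4) contributes a regular 12-gon of circumradius 11; Taking the union: only the r=11 cylinder at (-3.5, 4) is present, so the union is just that shape — 1 connected region; the r=9 cylinder at (5.5, 6) gives a regular 12-gon of circumradius 9 (constant along its height); Combining (union): the regions partially overlap (shared area 125.39 mm²), so overlapping operands fuse into one piece — 1 connected region. Overall, the cross-section is a single solid region. The nearest boundary edge runs (-3.50, -7.00)→(-9.00, -5.53); distance from the point to it = 2.69 mm. The point is not inside any of the regions above, so it lies outside the cross-section (2.69 mm from the nearest boundary).

outside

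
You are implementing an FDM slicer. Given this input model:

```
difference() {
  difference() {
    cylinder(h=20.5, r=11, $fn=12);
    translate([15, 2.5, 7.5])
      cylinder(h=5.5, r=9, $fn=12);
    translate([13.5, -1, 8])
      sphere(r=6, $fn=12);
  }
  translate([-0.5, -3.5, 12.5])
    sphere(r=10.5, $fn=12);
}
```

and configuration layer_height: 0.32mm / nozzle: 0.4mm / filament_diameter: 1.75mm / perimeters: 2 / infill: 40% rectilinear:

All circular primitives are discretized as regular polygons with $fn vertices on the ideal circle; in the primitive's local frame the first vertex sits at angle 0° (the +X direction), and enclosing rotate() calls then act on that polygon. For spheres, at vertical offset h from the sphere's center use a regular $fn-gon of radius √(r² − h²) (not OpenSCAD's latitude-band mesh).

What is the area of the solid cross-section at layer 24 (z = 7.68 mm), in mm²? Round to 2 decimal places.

97.71 mm²

At z = 7.68 mm: the cylinder: section is a regular 12-gon, circumradius r=11 (area = (12/2)·11.000²·sin(360°/12) = 363.00 mm²); the r=9 cylinder at (15, 2.5) gives a regular 12-gon of circumradius 9 (constant along its height) (area = (12/2)·9.000²·sin(360°/12) = 243.00 mm²); the r=6 sphere at (13.5, -1) contributes a regular 12-gon of circumradius √(6²−0.32²) = 5.991 (area = (12/2)·5.991²·sin(360°/12) = 107.69 mm²); Taking the first minus the rest: starting from the r=11 cylinder (363.00 mm²), the r=9 cylinder at (15, 2.5) partially overlaps it — only the 36.00 mm² overlap (of its 243.00 mm²) is removed, clipping the outline; the r=6 sphere at (13.5, -1) partially overlaps it — only the 1.36 mm² overlap (of its 107.69 mm²) is removed, clipping the outline — area = 325.63 mm²; the r=10.5 sphere at (-0.5, -3.5) slices to a regular 12-gon of circumradius 9.328 (√(r²−h²) with h=4.82 from center) (area = (12/2)·9.328²·sin(360°/12) = 261.05 mm²); Subtracting the remaining from the first: starting from the result so far (325.63 mm²), the r=10.5 sphere at (-0.5, -3.5) partially overlaps it — only the 227.92 mm² overlap (of its 261.05 mm²) is removed, clipping the outline — area = 97.71 mm². Overall, the cross-section has 2 separate islands. Net area = 97.71 mm².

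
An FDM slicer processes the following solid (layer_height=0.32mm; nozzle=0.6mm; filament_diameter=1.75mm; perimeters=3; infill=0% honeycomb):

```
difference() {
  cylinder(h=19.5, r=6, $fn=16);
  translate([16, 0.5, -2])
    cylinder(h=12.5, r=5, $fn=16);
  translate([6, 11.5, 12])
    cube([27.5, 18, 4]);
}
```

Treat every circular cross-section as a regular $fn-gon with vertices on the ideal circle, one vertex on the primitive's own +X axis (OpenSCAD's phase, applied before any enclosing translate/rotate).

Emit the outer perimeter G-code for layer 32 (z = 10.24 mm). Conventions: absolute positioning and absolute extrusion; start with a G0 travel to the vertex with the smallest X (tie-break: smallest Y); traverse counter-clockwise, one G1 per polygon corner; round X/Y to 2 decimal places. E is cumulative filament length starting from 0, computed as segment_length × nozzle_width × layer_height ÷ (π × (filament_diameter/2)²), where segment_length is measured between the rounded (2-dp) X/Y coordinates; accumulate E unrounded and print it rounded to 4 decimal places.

At z = 10.24 mm: the cylinder: section is a regular 16-gon, circumradius r=6; the r=5 cylinder at (16, 0.5) gives a regular 16-gon of circumradius 5 (constant along its height); the cube at (6, 11.5) is not intersected at this z (z outside [12, 16]); After the difference (first − rest): starting from the r=6 cylinder, the r=5 cylinder at (16, 0.5) misses the remaining region (no effect) — 1 connected region. The outline is a single polygon with 16 vertices. Extrusion per mm of travel: 0.6 × 0.32 / (π × 0.875²) = 0.079824. Accumulating E over each segment gives final E = 2.9892.

G0 X-6.00 Y0.00 Z10.24
G1 X-5.54 Y-2.30 E0.1872
G1 X-4.24 Y-4.24 E0.3736
G1 X-2.30 Y-5.54 E0.5601
G1 X0.00 Y-6.00 E0.7473
G1 X2.30 Y-5.54 E0.9345
G1 X4.24 Y-4.24 E1.1209
G1 X5.54 Y-2.30 E1.3073
G1 X6.00 Y0.00 E1.4946
G1 X5.54 Y2.30 E1.6818
G1 X4.24 Y4.24 E1.8682
G1 X2.30 Y5.54 E2.0546
G1 X0.00 Y6.00 E2.2419
G1 X-2.30 Y5.54 E2.4291
G1 X-4.24 Y4.24 E2.6155
G1 X-5.54 Y2.30 E2.8019
G1 X-6.00 Y0.00 E2.9892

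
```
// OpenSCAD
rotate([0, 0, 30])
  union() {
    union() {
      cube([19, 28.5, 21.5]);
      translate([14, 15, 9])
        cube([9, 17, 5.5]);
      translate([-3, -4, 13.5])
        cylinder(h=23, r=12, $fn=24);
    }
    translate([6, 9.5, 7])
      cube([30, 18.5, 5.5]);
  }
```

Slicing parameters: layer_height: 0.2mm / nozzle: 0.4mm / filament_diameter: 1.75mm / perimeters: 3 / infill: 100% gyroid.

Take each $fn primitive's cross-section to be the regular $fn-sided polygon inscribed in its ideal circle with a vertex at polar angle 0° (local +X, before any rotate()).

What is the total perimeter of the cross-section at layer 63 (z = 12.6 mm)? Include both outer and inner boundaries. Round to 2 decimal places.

110.00 mm

At z = 12.6 mm: the 19×28.5 cube contributes its full rectangle (perimeter 95.00 mm); the 9×17 cube at (14, 15) contributes its full rectangle (perimeter 52.00 mm); the cylinder at (-3, -4) is absent (z outside [13.5, 36.5]); Taking the union: the regions partially overlap (shared area 67.50 mm²), so the edge portions inside another operand are dropped and the merged outline is re-measured after clipping — boundary = 110.00 mm; the cube at (6, 9.5) does not reach this height (z outside [7, 12.5]); Combining (union): only the result so far is present, so the union is just that shape — boundary = 110.00 mm; (whole slice rotated 30° about Z — lengths, areas and connectivity unchanged). Overall, the cross-section is a single solid region. Total boundary length (outer) = 110.00 mm.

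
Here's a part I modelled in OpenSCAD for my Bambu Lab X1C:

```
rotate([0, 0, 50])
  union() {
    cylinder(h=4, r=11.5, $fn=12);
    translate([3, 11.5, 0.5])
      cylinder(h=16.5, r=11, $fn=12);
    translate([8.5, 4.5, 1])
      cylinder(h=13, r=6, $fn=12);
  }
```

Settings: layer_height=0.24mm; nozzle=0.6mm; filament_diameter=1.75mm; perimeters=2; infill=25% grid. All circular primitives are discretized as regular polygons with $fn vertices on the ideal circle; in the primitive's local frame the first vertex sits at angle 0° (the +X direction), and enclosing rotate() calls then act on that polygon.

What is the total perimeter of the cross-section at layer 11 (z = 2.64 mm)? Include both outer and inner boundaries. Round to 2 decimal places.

At z = 2.64 mm: the r=11.5 cylinder gives a regular 12-gon of circumradius 11.5 (constant along its height) (perimeter = 2·12·11.500·sin(180°/12) = 71.43 mm); the r=11 cylinder at (3, 11.5) contributes a regular 12-gon of circumradius 11 (perimeter = 2·12·11.000·sin(180°/12) = 68.33 mm); the r=6 cylinder at (8.5, 4.5) contributes a regular 12-gon of circumradius 6 (perimeter = 2·12·6.000·sin(180°/12) = 37.27 mm); Merging all regions: the regions partially overlap (shared area 221.37 mm²), so the edge portions inside another operand are dropped and the merged outline is re-measured after clipping — boundary = 95.95 mm; (rotated 50° about Z; rotation is an isometry so areas/perimeters/island counts are preserved). Overall, the cross-section is a single solid region. Total boundary length (outer) = 95.95 mm.

95.95 mm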